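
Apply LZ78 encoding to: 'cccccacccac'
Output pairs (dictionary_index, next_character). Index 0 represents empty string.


LZ78 encoding steps:
Dictionary: {0: ''}
Step 1: w='' (idx 0), next='c' -> output (0, 'c'), add 'c' as idx 1
Step 2: w='c' (idx 1), next='c' -> output (1, 'c'), add 'cc' as idx 2
Step 3: w='cc' (idx 2), next='a' -> output (2, 'a'), add 'cca' as idx 3
Step 4: w='cc' (idx 2), next='c' -> output (2, 'c'), add 'ccc' as idx 4
Step 5: w='' (idx 0), next='a' -> output (0, 'a'), add 'a' as idx 5
Step 6: w='c' (idx 1), end of input -> output (1, '')


Encoded: [(0, 'c'), (1, 'c'), (2, 'a'), (2, 'c'), (0, 'a'), (1, '')]


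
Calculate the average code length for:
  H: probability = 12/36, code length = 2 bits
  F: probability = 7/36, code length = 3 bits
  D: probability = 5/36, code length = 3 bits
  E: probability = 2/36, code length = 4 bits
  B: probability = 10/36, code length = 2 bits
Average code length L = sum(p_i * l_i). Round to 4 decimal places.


Weighted contributions p_i * l_i:
  H: (12/36) * 2 = 24/36
  F: (7/36) * 3 = 21/36
  D: (5/36) * 3 = 15/36
  E: (2/36) * 4 = 8/36
  B: (10/36) * 2 = 20/36
Sum = (24 + 21 + 15 + 8 + 20)/36 = 88/36

L = 88/36 = 2.4444 bits/symbol


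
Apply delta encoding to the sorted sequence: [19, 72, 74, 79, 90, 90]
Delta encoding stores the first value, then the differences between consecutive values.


First value: 19
Deltas:
  72 - 19 = 53
  74 - 72 = 2
  79 - 74 = 5
  90 - 79 = 11
  90 - 90 = 0


Delta encoded: [19, 53, 2, 5, 11, 0]


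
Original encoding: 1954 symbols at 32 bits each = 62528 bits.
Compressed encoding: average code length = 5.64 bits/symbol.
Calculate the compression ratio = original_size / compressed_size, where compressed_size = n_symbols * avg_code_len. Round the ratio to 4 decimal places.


original_size = n_symbols * orig_bits = 1954 * 32 = 62528 bits
compressed_size = n_symbols * avg_code_len = 1954 * 5.64 = 11020.56 bits
ratio = original_size / compressed_size = 62528 / 11020.56 = 5.6738

Compression ratio = 5.6738


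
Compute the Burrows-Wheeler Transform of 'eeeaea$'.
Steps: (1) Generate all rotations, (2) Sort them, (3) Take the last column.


Rotations (sorted):
  0: $eeeaea -> last char: a
  1: a$eeeae -> last char: e
  2: aea$eee -> last char: e
  3: ea$eeea -> last char: a
  4: eaea$ee -> last char: e
  5: eeaea$e -> last char: e
  6: eeeaea$ -> last char: $


BWT = aeeaee$


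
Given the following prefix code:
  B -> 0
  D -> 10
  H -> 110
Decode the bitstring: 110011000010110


Decoding step by step:
Bits 110 -> H
Bits 0 -> B
Bits 110 -> H
Bits 0 -> B
Bits 0 -> B
Bits 0 -> B
Bits 10 -> D
Bits 110 -> H


Decoded message: HBHBBBDH


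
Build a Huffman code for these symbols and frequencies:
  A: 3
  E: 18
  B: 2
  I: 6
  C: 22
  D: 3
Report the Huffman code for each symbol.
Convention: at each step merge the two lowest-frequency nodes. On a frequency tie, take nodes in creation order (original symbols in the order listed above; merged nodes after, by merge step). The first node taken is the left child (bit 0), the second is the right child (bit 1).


Huffman tree construction:
Step 1: Merge B(2) + A(3) = 5
Step 2: Merge D(3) + (B+A)(5) = 8
Step 3: Merge I(6) + (D+(B+A))(8) = 14
Step 4: Merge (I+(D+(B+A)))(14) + E(18) = 32
Step 5: Merge C(22) + ((I+(D+(B+A)))+E)(32) = 54
Read each symbol's code off the tree from the root (left child = 0, right child = 1).

Codes:
  A: 10111 (length 5)
  E: 11 (length 2)
  B: 10110 (length 5)
  I: 100 (length 3)
  C: 0 (length 1)
  D: 1010 (length 4)
Average code length: 113/54 = 2.0926 bits/symbol


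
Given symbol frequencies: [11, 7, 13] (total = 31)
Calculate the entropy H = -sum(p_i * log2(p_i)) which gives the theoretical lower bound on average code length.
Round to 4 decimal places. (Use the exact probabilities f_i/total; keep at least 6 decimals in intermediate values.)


Per-symbol terms -p_i * log2(p_i) with p_i = f_i/31:
  p = 11/31 = 0.354839: log2(p) = -1.494765, -p*log2(p) = 0.530400
  p = 7/31 = 0.225806: log2(p) = -2.146841, -p*log2(p) = 0.484771
  p = 13/31 = 0.419355: log2(p) = -1.253757, -p*log2(p) = 0.525769
H = 0.530400 + 0.484771 + 0.525769 = 1.540940

H = 1.5409 bits/symbol


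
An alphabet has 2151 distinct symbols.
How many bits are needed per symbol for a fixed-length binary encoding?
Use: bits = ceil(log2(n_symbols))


log2(2151) = 11.0708
Bracket: 2^11 = 2048 < 2151 <= 2^12 = 4096
So ceil(log2(2151)) = 12

bits = ceil(log2(2151)) = ceil(11.0708) = 12 bits


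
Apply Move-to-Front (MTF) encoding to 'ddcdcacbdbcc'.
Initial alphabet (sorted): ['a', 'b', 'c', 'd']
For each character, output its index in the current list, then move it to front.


MTF encoding:
'd': index 3 in ['a', 'b', 'c', 'd'] -> ['d', 'a', 'b', 'c']
'd': index 0 in ['d', 'a', 'b', 'c'] -> ['d', 'a', 'b', 'c']
'c': index 3 in ['d', 'a', 'b', 'c'] -> ['c', 'd', 'a', 'b']
'd': index 1 in ['c', 'd', 'a', 'b'] -> ['d', 'c', 'a', 'b']
'c': index 1 in ['d', 'c', 'a', 'b'] -> ['c', 'd', 'a', 'b']
'a': index 2 in ['c', 'd', 'a', 'b'] -> ['a', 'c', 'd', 'b']
'c': index 1 in ['a', 'c', 'd', 'b'] -> ['c', 'a', 'd', 'b']
'b': index 3 in ['c', 'a', 'd', 'b'] -> ['b', 'c', 'a', 'd']
'd': index 3 in ['b', 'c', 'a', 'd'] -> ['d', 'b', 'c', 'a']
'b': index 1 in ['d', 'b', 'c', 'a'] -> ['b', 'd', 'c', 'a']
'c': index 2 in ['b', 'd', 'c', 'a'] -> ['c', 'b', 'd', 'a']
'c': index 0 in ['c', 'b', 'd', 'a'] -> ['c', 'b', 'd', 'a']


Output: [3, 0, 3, 1, 1, 2, 1, 3, 3, 1, 2, 0]


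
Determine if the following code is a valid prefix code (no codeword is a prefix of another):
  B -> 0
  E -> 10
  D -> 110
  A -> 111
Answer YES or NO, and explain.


Checking each pair (does one codeword prefix another?):
  B='0' vs E='10': no prefix
  B='0' vs D='110': no prefix
  B='0' vs A='111': no prefix
  E='10' vs B='0': no prefix
  E='10' vs D='110': no prefix
  E='10' vs A='111': no prefix
  D='110' vs B='0': no prefix
  D='110' vs E='10': no prefix
  D='110' vs A='111': no prefix
  A='111' vs B='0': no prefix
  A='111' vs E='10': no prefix
  A='111' vs D='110': no prefix
No violation found over all pairs.

YES -- this is a valid prefix code. No codeword is a prefix of any other codeword.


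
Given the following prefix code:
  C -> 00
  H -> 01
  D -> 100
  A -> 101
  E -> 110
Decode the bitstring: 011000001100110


Decoding step by step:
Bits 01 -> H
Bits 100 -> D
Bits 00 -> C
Bits 01 -> H
Bits 100 -> D
Bits 110 -> E


Decoded message: HDCHDE


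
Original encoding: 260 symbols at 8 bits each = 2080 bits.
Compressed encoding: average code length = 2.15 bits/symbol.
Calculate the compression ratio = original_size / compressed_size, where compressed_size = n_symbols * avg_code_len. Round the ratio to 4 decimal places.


original_size = n_symbols * orig_bits = 260 * 8 = 2080 bits
compressed_size = n_symbols * avg_code_len = 260 * 2.15 = 559.0 bits
ratio = original_size / compressed_size = 2080 / 559.0 = 3.7209

Compression ratio = 3.7209


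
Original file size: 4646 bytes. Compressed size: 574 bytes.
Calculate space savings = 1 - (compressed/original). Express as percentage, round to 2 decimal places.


ratio = compressed/original = 574/4646 = 0.123547
savings = 1 - ratio = 1 - 0.123547 = 0.876453
as a percentage: 0.876453 * 100 = 87.65%

Space savings = 1 - 574/4646 = 87.65%


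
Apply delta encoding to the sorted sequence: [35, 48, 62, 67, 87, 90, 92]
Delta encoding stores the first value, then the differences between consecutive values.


First value: 35
Deltas:
  48 - 35 = 13
  62 - 48 = 14
  67 - 62 = 5
  87 - 67 = 20
  90 - 87 = 3
  92 - 90 = 2


Delta encoded: [35, 13, 14, 5, 20, 3, 2]


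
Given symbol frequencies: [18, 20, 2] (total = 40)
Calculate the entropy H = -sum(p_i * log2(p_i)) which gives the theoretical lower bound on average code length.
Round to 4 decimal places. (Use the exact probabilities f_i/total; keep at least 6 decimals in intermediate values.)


Per-symbol terms -p_i * log2(p_i) with p_i = f_i/40:
  p = 18/40 = 0.450000: log2(p) = -1.152003, -p*log2(p) = 0.518401
  p = 20/40 = 0.500000: log2(p) = -1.000000, -p*log2(p) = 0.500000
  p = 2/40 = 0.050000: log2(p) = -4.321928, -p*log2(p) = 0.216096
H = 0.518401 + 0.500000 + 0.216096 = 1.234497

H = 1.2345 bits/symbol


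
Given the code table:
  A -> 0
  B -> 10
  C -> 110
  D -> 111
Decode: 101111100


Decoding:
10 -> B
111 -> D
110 -> C
0 -> A


Result: BDCA


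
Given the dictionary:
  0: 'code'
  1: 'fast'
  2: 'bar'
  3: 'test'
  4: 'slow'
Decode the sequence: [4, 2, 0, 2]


Look up each index in the dictionary:
  4 -> 'slow'
  2 -> 'bar'
  0 -> 'code'
  2 -> 'bar'

Decoded: "slow bar code bar"


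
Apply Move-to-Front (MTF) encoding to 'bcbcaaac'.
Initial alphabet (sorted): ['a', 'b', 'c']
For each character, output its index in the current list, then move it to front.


MTF encoding:
'b': index 1 in ['a', 'b', 'c'] -> ['b', 'a', 'c']
'c': index 2 in ['b', 'a', 'c'] -> ['c', 'b', 'a']
'b': index 1 in ['c', 'b', 'a'] -> ['b', 'c', 'a']
'c': index 1 in ['b', 'c', 'a'] -> ['c', 'b', 'a']
'a': index 2 in ['c', 'b', 'a'] -> ['a', 'c', 'b']
'a': index 0 in ['a', 'c', 'b'] -> ['a', 'c', 'b']
'a': index 0 in ['a', 'c', 'b'] -> ['a', 'c', 'b']
'c': index 1 in ['a', 'c', 'b'] -> ['c', 'a', 'b']


Output: [1, 2, 1, 1, 2, 0, 0, 1]


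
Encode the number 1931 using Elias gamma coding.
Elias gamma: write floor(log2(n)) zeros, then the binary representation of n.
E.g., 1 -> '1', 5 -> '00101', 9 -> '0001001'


num_bits = floor(log2(1931)) + 1 = 11
leading_zeros = num_bits - 1 = 10
binary(1931) = 11110001011

Elias gamma(1931) = '0000000000' + '11110001011' = 000000000011110001011 (21 bits)


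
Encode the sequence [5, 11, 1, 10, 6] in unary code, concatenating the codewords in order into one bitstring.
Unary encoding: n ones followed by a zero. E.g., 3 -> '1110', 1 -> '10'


Encode each number as n ones followed by a terminating 0:
  5 -> 111110 (6 bits)
  11 -> 111111111110 (12 bits)
  1 -> 10 (2 bits)
  10 -> 11111111110 (11 bits)
  6 -> 1111110 (7 bits)
Total length = 6 + 12 + 2 + 11 + 7 = 38 bits.

Unary([5, 11, 1, 10, 6]) = 11111011111111111010111111111101111110 (38 bits)


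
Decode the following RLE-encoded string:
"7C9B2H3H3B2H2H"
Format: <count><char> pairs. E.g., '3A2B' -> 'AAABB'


Expanding each <count><char> pair:
  7C -> 'CCCCCCC'
  9B -> 'BBBBBBBBB'
  2H -> 'HH'
  3H -> 'HHH'
  3B -> 'BBB'
  2H -> 'HH'
  2H -> 'HH'

Decoded = CCCCCCCBBBBBBBBBHHHHHBBBHHHH


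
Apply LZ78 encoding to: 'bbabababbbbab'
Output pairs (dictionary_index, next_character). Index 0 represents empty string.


LZ78 encoding steps:
Dictionary: {0: ''}
Step 1: w='' (idx 0), next='b' -> output (0, 'b'), add 'b' as idx 1
Step 2: w='b' (idx 1), next='a' -> output (1, 'a'), add 'ba' as idx 2
Step 3: w='ba' (idx 2), next='b' -> output (2, 'b'), add 'bab' as idx 3
Step 4: w='' (idx 0), next='a' -> output (0, 'a'), add 'a' as idx 4
Step 5: w='b' (idx 1), next='b' -> output (1, 'b'), add 'bb' as idx 5
Step 6: w='bb' (idx 5), next='a' -> output (5, 'a'), add 'bba' as idx 6
Step 7: w='b' (idx 1), end of input -> output (1, '')


Encoded: [(0, 'b'), (1, 'a'), (2, 'b'), (0, 'a'), (1, 'b'), (5, 'a'), (1, '')]


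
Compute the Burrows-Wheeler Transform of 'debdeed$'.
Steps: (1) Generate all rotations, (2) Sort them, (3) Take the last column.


Rotations (sorted):
  0: $debdeed -> last char: d
  1: bdeed$de -> last char: e
  2: d$debdee -> last char: e
  3: debdeed$ -> last char: $
  4: deed$deb -> last char: b
  5: ebdeed$d -> last char: d
  6: ed$debde -> last char: e
  7: eed$debd -> last char: d


BWT = dee$bded


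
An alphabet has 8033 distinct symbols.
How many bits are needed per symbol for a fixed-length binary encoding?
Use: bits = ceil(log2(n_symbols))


log2(8033) = 12.9717
Bracket: 2^12 = 4096 < 8033 <= 2^13 = 8192
So ceil(log2(8033)) = 13

bits = ceil(log2(8033)) = ceil(12.9717) = 13 bits


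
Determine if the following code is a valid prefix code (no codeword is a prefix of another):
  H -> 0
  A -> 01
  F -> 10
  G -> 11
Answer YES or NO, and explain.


Checking each pair (does one codeword prefix another?):
  H='0' vs A='01': prefix -- VIOLATION

NO -- this is NOT a valid prefix code. H (0) is a prefix of A (01).


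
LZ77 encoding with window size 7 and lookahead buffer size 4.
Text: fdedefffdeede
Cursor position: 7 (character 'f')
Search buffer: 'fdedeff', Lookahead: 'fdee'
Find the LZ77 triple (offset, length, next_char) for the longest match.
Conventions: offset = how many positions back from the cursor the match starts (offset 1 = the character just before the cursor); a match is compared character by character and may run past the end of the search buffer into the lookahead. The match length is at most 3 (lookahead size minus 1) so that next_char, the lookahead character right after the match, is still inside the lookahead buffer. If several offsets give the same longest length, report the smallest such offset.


Try each offset into the search buffer:
  offset=1 (pos 6, char 'f'): match length 1
  offset=2 (pos 5, char 'f'): match length 1
  offset=3 (pos 4, char 'e'): match length 0
  offset=4 (pos 3, char 'd'): match length 0
  offset=5 (pos 2, char 'e'): match length 0
  offset=6 (pos 1, char 'd'): match length 0
  offset=7 (pos 0, char 'f'): match length 3
Longest match has length 3 at offset 7.
next_char = character at position 7 + 3 = 10 -> 'e'

Best match: offset=7, length=3 (matching 'fde' starting at position 0)
LZ77 triple: (7, 3, 'e')


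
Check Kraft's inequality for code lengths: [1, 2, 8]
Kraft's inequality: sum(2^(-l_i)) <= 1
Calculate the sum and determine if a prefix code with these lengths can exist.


Sum = 2^(-1) + 2^(-2) + 2^(-8)
    = 0.5 + 0.25 + 0.00390625
    = 193/256 = 0.75390625
Since 0.75390625 <= 1, Kraft's inequality IS satisfied.
A prefix code with these lengths CAN exist.

Kraft sum = 0.75390625. Satisfied.


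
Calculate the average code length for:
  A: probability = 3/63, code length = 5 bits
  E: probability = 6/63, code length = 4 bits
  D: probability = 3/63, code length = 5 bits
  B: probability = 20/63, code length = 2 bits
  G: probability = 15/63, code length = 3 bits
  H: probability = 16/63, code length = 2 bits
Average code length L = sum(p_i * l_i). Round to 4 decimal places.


Weighted contributions p_i * l_i:
  A: (3/63) * 5 = 15/63
  E: (6/63) * 4 = 24/63
  D: (3/63) * 5 = 15/63
  B: (20/63) * 2 = 40/63
  G: (15/63) * 3 = 45/63
  H: (16/63) * 2 = 32/63
Sum = (15 + 24 + 15 + 40 + 45 + 32)/63 = 171/63

L = 171/63 = 2.7143 bits/symbol


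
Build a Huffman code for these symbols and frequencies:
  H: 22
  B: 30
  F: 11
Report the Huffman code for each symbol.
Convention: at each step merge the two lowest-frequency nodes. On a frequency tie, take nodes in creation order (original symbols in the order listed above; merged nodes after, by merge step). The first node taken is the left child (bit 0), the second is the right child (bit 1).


Huffman tree construction:
Step 1: Merge F(11) + H(22) = 33
Step 2: Merge B(30) + (F+H)(33) = 63
Read each symbol's code off the tree from the root (left child = 0, right child = 1).

Codes:
  H: 11 (length 2)
  B: 0 (length 1)
  F: 10 (length 2)
Average code length: 96/63 = 1.5238 bits/symbol


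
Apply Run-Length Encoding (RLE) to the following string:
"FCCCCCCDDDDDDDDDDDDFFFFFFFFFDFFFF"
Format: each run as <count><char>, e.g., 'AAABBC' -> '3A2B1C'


Scanning runs left to right:
  i=0: run of 'F' x 1 -> '1F'
  i=1: run of 'C' x 6 -> '6C'
  i=7: run of 'D' x 12 -> '12D'
  i=19: run of 'F' x 9 -> '9F'
  i=28: run of 'D' x 1 -> '1D'
  i=29: run of 'F' x 4 -> '4F'

RLE = 1F6C12D9F1D4F


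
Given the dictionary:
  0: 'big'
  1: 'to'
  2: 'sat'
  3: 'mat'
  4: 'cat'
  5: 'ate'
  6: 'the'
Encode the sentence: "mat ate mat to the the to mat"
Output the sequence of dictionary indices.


Look up each word in the dictionary:
  'mat' -> 3
  'ate' -> 5
  'mat' -> 3
  'to' -> 1
  'the' -> 6
  'the' -> 6
  'to' -> 1
  'mat' -> 3

Encoded: [3, 5, 3, 1, 6, 6, 1, 3]


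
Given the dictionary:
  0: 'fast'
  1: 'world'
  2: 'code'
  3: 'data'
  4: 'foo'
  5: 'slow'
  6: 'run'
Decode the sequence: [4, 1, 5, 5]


Look up each index in the dictionary:
  4 -> 'foo'
  1 -> 'world'
  5 -> 'slow'
  5 -> 'slow'

Decoded: "foo world slow slow"


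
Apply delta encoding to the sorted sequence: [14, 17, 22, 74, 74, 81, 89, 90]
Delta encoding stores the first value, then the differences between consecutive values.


First value: 14
Deltas:
  17 - 14 = 3
  22 - 17 = 5
  74 - 22 = 52
  74 - 74 = 0
  81 - 74 = 7
  89 - 81 = 8
  90 - 89 = 1


Delta encoded: [14, 3, 5, 52, 0, 7, 8, 1]


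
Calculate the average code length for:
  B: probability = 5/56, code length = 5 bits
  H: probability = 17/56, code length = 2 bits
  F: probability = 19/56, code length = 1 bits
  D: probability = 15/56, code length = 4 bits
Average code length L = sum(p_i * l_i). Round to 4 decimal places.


Weighted contributions p_i * l_i:
  B: (5/56) * 5 = 25/56
  H: (17/56) * 2 = 34/56
  F: (19/56) * 1 = 19/56
  D: (15/56) * 4 = 60/56
Sum = (25 + 34 + 19 + 60)/56 = 138/56

L = 138/56 = 2.4643 bits/symbol


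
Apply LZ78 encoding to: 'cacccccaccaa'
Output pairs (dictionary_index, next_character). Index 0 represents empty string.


LZ78 encoding steps:
Dictionary: {0: ''}
Step 1: w='' (idx 0), next='c' -> output (0, 'c'), add 'c' as idx 1
Step 2: w='' (idx 0), next='a' -> output (0, 'a'), add 'a' as idx 2
Step 3: w='c' (idx 1), next='c' -> output (1, 'c'), add 'cc' as idx 3
Step 4: w='cc' (idx 3), next='c' -> output (3, 'c'), add 'ccc' as idx 4
Step 5: w='a' (idx 2), next='c' -> output (2, 'c'), add 'ac' as idx 5
Step 6: w='c' (idx 1), next='a' -> output (1, 'a'), add 'ca' as idx 6
Step 7: w='a' (idx 2), end of input -> output (2, '')


Encoded: [(0, 'c'), (0, 'a'), (1, 'c'), (3, 'c'), (2, 'c'), (1, 'a'), (2, '')]


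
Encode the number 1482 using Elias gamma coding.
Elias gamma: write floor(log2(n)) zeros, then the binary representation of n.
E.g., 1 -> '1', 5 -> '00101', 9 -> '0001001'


num_bits = floor(log2(1482)) + 1 = 11
leading_zeros = num_bits - 1 = 10
binary(1482) = 10111001010

Elias gamma(1482) = '0000000000' + '10111001010' = 000000000010111001010 (21 bits)


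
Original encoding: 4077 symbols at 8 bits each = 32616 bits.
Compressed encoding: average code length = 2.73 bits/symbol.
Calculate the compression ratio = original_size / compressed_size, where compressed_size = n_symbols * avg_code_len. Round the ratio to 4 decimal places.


original_size = n_symbols * orig_bits = 4077 * 8 = 32616 bits
compressed_size = n_symbols * avg_code_len = 4077 * 2.73 = 11130.21 bits
ratio = original_size / compressed_size = 32616 / 11130.21 = 2.9304

Compression ratio = 2.9304


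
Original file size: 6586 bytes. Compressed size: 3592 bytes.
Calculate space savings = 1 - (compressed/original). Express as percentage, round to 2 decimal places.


ratio = compressed/original = 3592/6586 = 0.545399
savings = 1 - ratio = 1 - 0.545399 = 0.454601
as a percentage: 0.454601 * 100 = 45.46%

Space savings = 1 - 3592/6586 = 45.46%


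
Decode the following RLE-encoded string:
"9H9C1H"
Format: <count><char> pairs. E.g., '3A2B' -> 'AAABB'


Expanding each <count><char> pair:
  9H -> 'HHHHHHHHH'
  9C -> 'CCCCCCCCC'
  1H -> 'H'

Decoded = HHHHHHHHHCCCCCCCCCH


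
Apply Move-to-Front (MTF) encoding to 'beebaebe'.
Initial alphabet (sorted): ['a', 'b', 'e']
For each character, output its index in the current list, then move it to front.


MTF encoding:
'b': index 1 in ['a', 'b', 'e'] -> ['b', 'a', 'e']
'e': index 2 in ['b', 'a', 'e'] -> ['e', 'b', 'a']
'e': index 0 in ['e', 'b', 'a'] -> ['e', 'b', 'a']
'b': index 1 in ['e', 'b', 'a'] -> ['b', 'e', 'a']
'a': index 2 in ['b', 'e', 'a'] -> ['a', 'b', 'e']
'e': index 2 in ['a', 'b', 'e'] -> ['e', 'a', 'b']
'b': index 2 in ['e', 'a', 'b'] -> ['b', 'e', 'a']
'e': index 1 in ['b', 'e', 'a'] -> ['e', 'b', 'a']


Output: [1, 2, 0, 1, 2, 2, 2, 1]


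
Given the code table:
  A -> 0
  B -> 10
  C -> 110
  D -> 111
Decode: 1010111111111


Decoding:
10 -> B
10 -> B
111 -> D
111 -> D
111 -> D


Result: BBDDD


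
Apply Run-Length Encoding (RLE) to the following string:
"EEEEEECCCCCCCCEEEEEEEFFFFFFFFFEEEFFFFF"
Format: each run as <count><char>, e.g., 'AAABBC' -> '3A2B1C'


Scanning runs left to right:
  i=0: run of 'E' x 6 -> '6E'
  i=6: run of 'C' x 8 -> '8C'
  i=14: run of 'E' x 7 -> '7E'
  i=21: run of 'F' x 9 -> '9F'
  i=30: run of 'E' x 3 -> '3E'
  i=33: run of 'F' x 5 -> '5F'

RLE = 6E8C7E9F3E5F


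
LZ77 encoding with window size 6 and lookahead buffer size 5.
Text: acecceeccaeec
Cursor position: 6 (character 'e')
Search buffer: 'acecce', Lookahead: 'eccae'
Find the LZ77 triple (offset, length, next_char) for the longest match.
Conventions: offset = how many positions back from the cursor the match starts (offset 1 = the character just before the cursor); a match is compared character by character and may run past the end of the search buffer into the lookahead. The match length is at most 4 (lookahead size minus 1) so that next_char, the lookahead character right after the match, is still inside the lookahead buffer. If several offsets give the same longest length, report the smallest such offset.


Try each offset into the search buffer:
  offset=1 (pos 5, char 'e'): match length 1
  offset=2 (pos 4, char 'c'): match length 0
  offset=3 (pos 3, char 'c'): match length 0
  offset=4 (pos 2, char 'e'): match length 3
  offset=5 (pos 1, char 'c'): match length 0
  offset=6 (pos 0, char 'a'): match length 0
Longest match has length 3 at offset 4.
next_char = character at position 6 + 3 = 9 -> 'a'

Best match: offset=4, length=3 (matching 'ecc' starting at position 2)
LZ77 triple: (4, 3, 'a')


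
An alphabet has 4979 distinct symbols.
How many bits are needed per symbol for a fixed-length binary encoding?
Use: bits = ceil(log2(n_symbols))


log2(4979) = 12.2816
Bracket: 2^12 = 4096 < 4979 <= 2^13 = 8192
So ceil(log2(4979)) = 13

bits = ceil(log2(4979)) = ceil(12.2816) = 13 bits


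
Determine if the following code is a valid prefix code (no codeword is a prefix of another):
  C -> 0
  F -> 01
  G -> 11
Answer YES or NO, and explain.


Checking each pair (does one codeword prefix another?):
  C='0' vs F='01': prefix -- VIOLATION

NO -- this is NOT a valid prefix code. C (0) is a prefix of F (01).


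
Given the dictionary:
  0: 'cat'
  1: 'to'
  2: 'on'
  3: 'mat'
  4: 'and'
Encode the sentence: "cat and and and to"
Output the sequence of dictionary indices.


Look up each word in the dictionary:
  'cat' -> 0
  'and' -> 4
  'and' -> 4
  'and' -> 4
  'to' -> 1

Encoded: [0, 4, 4, 4, 1]


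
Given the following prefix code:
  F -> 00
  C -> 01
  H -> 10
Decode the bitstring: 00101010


Decoding step by step:
Bits 00 -> F
Bits 10 -> H
Bits 10 -> H
Bits 10 -> H


Decoded message: FHHH


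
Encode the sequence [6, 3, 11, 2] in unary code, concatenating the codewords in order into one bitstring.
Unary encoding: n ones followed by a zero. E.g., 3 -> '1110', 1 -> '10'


Encode each number as n ones followed by a terminating 0:
  6 -> 1111110 (7 bits)
  3 -> 1110 (4 bits)
  11 -> 111111111110 (12 bits)
  2 -> 110 (3 bits)
Total length = 7 + 4 + 12 + 3 = 26 bits.

Unary([6, 3, 11, 2]) = 11111101110111111111110110 (26 bits)


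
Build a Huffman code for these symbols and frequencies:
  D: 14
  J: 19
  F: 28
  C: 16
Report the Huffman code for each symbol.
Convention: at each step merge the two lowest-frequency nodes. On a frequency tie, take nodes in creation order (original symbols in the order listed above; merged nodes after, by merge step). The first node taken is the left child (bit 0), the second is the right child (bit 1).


Huffman tree construction:
Step 1: Merge D(14) + C(16) = 30
Step 2: Merge J(19) + F(28) = 47
Step 3: Merge (D+C)(30) + (J+F)(47) = 77
Read each symbol's code off the tree from the root (left child = 0, right child = 1).

Codes:
  D: 00 (length 2)
  J: 10 (length 2)
  F: 11 (length 2)
  C: 01 (length 2)
Average code length: 154/77 = 2.0000 bits/symbol


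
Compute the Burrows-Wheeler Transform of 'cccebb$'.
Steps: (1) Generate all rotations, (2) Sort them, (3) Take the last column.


Rotations (sorted):
  0: $cccebb -> last char: b
  1: b$ccceb -> last char: b
  2: bb$ccce -> last char: e
  3: cccebb$ -> last char: $
  4: ccebb$c -> last char: c
  5: cebb$cc -> last char: c
  6: ebb$ccc -> last char: c


BWT = bbe$ccc


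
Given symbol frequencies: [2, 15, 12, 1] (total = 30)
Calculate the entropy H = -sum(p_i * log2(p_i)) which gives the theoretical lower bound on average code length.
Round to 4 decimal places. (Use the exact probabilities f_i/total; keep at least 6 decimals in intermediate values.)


Per-symbol terms -p_i * log2(p_i) with p_i = f_i/30:
  p = 2/30 = 0.066667: log2(p) = -3.906891, -p*log2(p) = 0.260459
  p = 15/30 = 0.500000: log2(p) = -1.000000, -p*log2(p) = 0.500000
  p = 12/30 = 0.400000: log2(p) = -1.321928, -p*log2(p) = 0.528771
  p = 1/30 = 0.033333: log2(p) = -4.906891, -p*log2(p) = 0.163563
H = 0.260459 + 0.500000 + 0.528771 + 0.163563 = 1.452793

H = 1.4528 bits/symbol


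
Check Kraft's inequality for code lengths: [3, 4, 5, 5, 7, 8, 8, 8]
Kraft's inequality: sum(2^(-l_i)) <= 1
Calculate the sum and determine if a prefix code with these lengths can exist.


Sum = 2^(-3) + 2^(-4) + 2^(-5) + 2^(-5) + 2^(-7) + 2^(-8) + 2^(-8) + 2^(-8)
    = 0.125 + 0.0625 + 0.03125 + 0.03125 + 0.0078125 + 0.00390625 + 0.00390625 + 0.00390625
    = 69/256 = 0.26953125
Since 0.26953125 <= 1, Kraft's inequality IS satisfied.
A prefix code with these lengths CAN exist.

Kraft sum = 0.26953125. Satisfied.


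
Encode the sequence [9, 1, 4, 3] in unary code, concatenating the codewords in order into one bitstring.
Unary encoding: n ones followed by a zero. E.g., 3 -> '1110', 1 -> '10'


Encode each number as n ones followed by a terminating 0:
  9 -> 1111111110 (10 bits)
  1 -> 10 (2 bits)
  4 -> 11110 (5 bits)
  3 -> 1110 (4 bits)
Total length = 10 + 2 + 5 + 4 = 21 bits.

Unary([9, 1, 4, 3]) = 111111111010111101110 (21 bits)


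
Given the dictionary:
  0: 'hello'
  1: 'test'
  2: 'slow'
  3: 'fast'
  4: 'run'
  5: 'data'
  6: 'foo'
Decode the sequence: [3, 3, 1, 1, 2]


Look up each index in the dictionary:
  3 -> 'fast'
  3 -> 'fast'
  1 -> 'test'
  1 -> 'test'
  2 -> 'slow'

Decoded: "fast fast test test slow"


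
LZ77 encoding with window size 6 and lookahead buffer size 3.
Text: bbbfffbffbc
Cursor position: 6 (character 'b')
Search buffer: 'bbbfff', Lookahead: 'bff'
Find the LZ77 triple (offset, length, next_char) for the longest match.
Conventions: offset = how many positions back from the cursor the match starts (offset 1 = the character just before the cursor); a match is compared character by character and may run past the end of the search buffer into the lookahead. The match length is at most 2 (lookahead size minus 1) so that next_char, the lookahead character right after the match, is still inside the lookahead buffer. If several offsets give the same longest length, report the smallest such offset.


Try each offset into the search buffer:
  offset=1 (pos 5, char 'f'): match length 0
  offset=2 (pos 4, char 'f'): match length 0
  offset=3 (pos 3, char 'f'): match length 0
  offset=4 (pos 2, char 'b'): match length 2
  offset=5 (pos 1, char 'b'): match length 1
  offset=6 (pos 0, char 'b'): match length 1
Longest match has length 2 at offset 4.
next_char = character at position 6 + 2 = 8 -> 'f'

Best match: offset=4, length=2 (matching 'bf' starting at position 2)
LZ77 triple: (4, 2, 'f')


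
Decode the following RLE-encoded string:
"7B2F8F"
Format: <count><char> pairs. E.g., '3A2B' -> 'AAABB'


Expanding each <count><char> pair:
  7B -> 'BBBBBBB'
  2F -> 'FF'
  8F -> 'FFFFFFFF'

Decoded = BBBBBBBFFFFFFFFFF


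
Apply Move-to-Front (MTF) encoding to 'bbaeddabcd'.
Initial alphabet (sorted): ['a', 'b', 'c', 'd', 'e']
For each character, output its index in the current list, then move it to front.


MTF encoding:
'b': index 1 in ['a', 'b', 'c', 'd', 'e'] -> ['b', 'a', 'c', 'd', 'e']
'b': index 0 in ['b', 'a', 'c', 'd', 'e'] -> ['b', 'a', 'c', 'd', 'e']
'a': index 1 in ['b', 'a', 'c', 'd', 'e'] -> ['a', 'b', 'c', 'd', 'e']
'e': index 4 in ['a', 'b', 'c', 'd', 'e'] -> ['e', 'a', 'b', 'c', 'd']
'd': index 4 in ['e', 'a', 'b', 'c', 'd'] -> ['d', 'e', 'a', 'b', 'c']
'd': index 0 in ['d', 'e', 'a', 'b', 'c'] -> ['d', 'e', 'a', 'b', 'c']
'a': index 2 in ['d', 'e', 'a', 'b', 'c'] -> ['a', 'd', 'e', 'b', 'c']
'b': index 3 in ['a', 'd', 'e', 'b', 'c'] -> ['b', 'a', 'd', 'e', 'c']
'c': index 4 in ['b', 'a', 'd', 'e', 'c'] -> ['c', 'b', 'a', 'd', 'e']
'd': index 3 in ['c', 'b', 'a', 'd', 'e'] -> ['d', 'c', 'b', 'a', 'e']


Output: [1, 0, 1, 4, 4, 0, 2, 3, 4, 3]


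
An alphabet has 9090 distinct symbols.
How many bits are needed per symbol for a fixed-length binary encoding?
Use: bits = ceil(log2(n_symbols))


log2(9090) = 13.1501
Bracket: 2^13 = 8192 < 9090 <= 2^14 = 16384
So ceil(log2(9090)) = 14

bits = ceil(log2(9090)) = ceil(13.1501) = 14 bits


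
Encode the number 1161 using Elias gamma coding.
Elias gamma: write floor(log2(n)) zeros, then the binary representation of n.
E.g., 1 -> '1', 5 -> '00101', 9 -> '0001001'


num_bits = floor(log2(1161)) + 1 = 11
leading_zeros = num_bits - 1 = 10
binary(1161) = 10010001001

Elias gamma(1161) = '0000000000' + '10010001001' = 000000000010010001001 (21 bits)


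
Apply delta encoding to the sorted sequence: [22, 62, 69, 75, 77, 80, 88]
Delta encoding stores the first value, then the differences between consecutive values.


First value: 22
Deltas:
  62 - 22 = 40
  69 - 62 = 7
  75 - 69 = 6
  77 - 75 = 2
  80 - 77 = 3
  88 - 80 = 8


Delta encoded: [22, 40, 7, 6, 2, 3, 8]


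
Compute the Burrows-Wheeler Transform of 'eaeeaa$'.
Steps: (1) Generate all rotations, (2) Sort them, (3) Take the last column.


Rotations (sorted):
  0: $eaeeaa -> last char: a
  1: a$eaeea -> last char: a
  2: aa$eaee -> last char: e
  3: aeeaa$e -> last char: e
  4: eaa$eae -> last char: e
  5: eaeeaa$ -> last char: $
  6: eeaa$ea -> last char: a


BWT = aaeee$a


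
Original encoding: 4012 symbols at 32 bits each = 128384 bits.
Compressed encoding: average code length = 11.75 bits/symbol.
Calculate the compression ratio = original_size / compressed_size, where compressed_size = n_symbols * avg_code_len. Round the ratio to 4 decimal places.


original_size = n_symbols * orig_bits = 4012 * 32 = 128384 bits
compressed_size = n_symbols * avg_code_len = 4012 * 11.75 = 47141.0 bits
ratio = original_size / compressed_size = 128384 / 47141.0 = 2.7234

Compression ratio = 2.7234


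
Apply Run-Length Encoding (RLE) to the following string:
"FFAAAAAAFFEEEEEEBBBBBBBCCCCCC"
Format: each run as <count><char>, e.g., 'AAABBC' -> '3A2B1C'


Scanning runs left to right:
  i=0: run of 'F' x 2 -> '2F'
  i=2: run of 'A' x 6 -> '6A'
  i=8: run of 'F' x 2 -> '2F'
  i=10: run of 'E' x 6 -> '6E'
  i=16: run of 'B' x 7 -> '7B'
  i=23: run of 'C' x 6 -> '6C'

RLE = 2F6A2F6E7B6C


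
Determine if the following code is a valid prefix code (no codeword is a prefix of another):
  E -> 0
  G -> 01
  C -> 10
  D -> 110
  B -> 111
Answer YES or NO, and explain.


Checking each pair (does one codeword prefix another?):
  E='0' vs G='01': prefix -- VIOLATION

NO -- this is NOT a valid prefix code. E (0) is a prefix of G (01).


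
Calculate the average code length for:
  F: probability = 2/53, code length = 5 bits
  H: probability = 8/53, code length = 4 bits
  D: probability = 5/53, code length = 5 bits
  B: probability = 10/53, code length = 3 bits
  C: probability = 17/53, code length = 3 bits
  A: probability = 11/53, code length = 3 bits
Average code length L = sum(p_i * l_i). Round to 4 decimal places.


Weighted contributions p_i * l_i:
  F: (2/53) * 5 = 10/53
  H: (8/53) * 4 = 32/53
  D: (5/53) * 5 = 25/53
  B: (10/53) * 3 = 30/53
  C: (17/53) * 3 = 51/53
  A: (11/53) * 3 = 33/53
Sum = (10 + 32 + 25 + 30 + 51 + 33)/53 = 181/53

L = 181/53 = 3.4151 bits/symbol


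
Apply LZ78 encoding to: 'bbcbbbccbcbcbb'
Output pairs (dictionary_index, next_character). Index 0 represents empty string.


LZ78 encoding steps:
Dictionary: {0: ''}
Step 1: w='' (idx 0), next='b' -> output (0, 'b'), add 'b' as idx 1
Step 2: w='b' (idx 1), next='c' -> output (1, 'c'), add 'bc' as idx 2
Step 3: w='b' (idx 1), next='b' -> output (1, 'b'), add 'bb' as idx 3
Step 4: w='bc' (idx 2), next='c' -> output (2, 'c'), add 'bcc' as idx 4
Step 5: w='bc' (idx 2), next='b' -> output (2, 'b'), add 'bcb' as idx 5
Step 6: w='' (idx 0), next='c' -> output (0, 'c'), add 'c' as idx 6
Step 7: w='bb' (idx 3), end of input -> output (3, '')


Encoded: [(0, 'b'), (1, 'c'), (1, 'b'), (2, 'c'), (2, 'b'), (0, 'c'), (3, '')]


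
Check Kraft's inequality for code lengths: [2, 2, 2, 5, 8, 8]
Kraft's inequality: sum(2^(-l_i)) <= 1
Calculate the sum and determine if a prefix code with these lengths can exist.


Sum = 2^(-2) + 2^(-2) + 2^(-2) + 2^(-5) + 2^(-8) + 2^(-8)
    = 0.25 + 0.25 + 0.25 + 0.03125 + 0.00390625 + 0.00390625
    = 202/256 = 0.7890625
Since 0.7890625 <= 1, Kraft's inequality IS satisfied.
A prefix code with these lengths CAN exist.

Kraft sum = 0.7890625. Satisfied.


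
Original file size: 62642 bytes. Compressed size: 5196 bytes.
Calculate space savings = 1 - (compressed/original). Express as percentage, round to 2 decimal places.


ratio = compressed/original = 5196/62642 = 0.082948
savings = 1 - ratio = 1 - 0.082948 = 0.917052
as a percentage: 0.917052 * 100 = 91.71%

Space savings = 1 - 5196/62642 = 91.71%


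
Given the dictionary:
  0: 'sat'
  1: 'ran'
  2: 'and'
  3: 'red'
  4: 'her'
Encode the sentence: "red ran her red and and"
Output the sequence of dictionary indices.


Look up each word in the dictionary:
  'red' -> 3
  'ran' -> 1
  'her' -> 4
  'red' -> 3
  'and' -> 2
  'and' -> 2

Encoded: [3, 1, 4, 3, 2, 2]


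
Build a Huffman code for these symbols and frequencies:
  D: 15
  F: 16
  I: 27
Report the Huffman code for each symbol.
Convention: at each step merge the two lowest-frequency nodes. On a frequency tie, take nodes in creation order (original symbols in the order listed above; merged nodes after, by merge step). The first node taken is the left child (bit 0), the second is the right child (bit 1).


Huffman tree construction:
Step 1: Merge D(15) + F(16) = 31
Step 2: Merge I(27) + (D+F)(31) = 58
Read each symbol's code off the tree from the root (left child = 0, right child = 1).

Codes:
  D: 10 (length 2)
  F: 11 (length 2)
  I: 0 (length 1)
Average code length: 89/58 = 1.5345 bits/symbol


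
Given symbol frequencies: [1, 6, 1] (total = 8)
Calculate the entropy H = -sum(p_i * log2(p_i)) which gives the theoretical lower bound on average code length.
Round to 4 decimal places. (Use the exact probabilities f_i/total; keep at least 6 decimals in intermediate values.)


Per-symbol terms -p_i * log2(p_i) with p_i = f_i/8:
  p = 1/8 = 0.125000: log2(p) = -3.000000, -p*log2(p) = 0.375000
  p = 6/8 = 0.750000: log2(p) = -0.415037, -p*log2(p) = 0.311278
  p = 1/8 = 0.125000: log2(p) = -3.000000, -p*log2(p) = 0.375000
H = 0.375000 + 0.311278 + 0.375000 = 1.061278

H = 1.0613 bits/symbol


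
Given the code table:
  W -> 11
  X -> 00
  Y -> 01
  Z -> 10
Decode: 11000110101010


Decoding:
11 -> W
00 -> X
01 -> Y
10 -> Z
10 -> Z
10 -> Z
10 -> Z


Result: WXYZZZZ


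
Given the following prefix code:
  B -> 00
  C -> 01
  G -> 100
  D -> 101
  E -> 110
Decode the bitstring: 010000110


Decoding step by step:
Bits 01 -> C
Bits 00 -> B
Bits 00 -> B
Bits 110 -> E


Decoded message: CBBE


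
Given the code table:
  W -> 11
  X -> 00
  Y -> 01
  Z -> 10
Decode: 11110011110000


Decoding:
11 -> W
11 -> W
00 -> X
11 -> W
11 -> W
00 -> X
00 -> X


Result: WWXWWXX


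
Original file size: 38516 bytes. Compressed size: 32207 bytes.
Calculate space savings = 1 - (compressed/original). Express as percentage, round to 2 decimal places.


ratio = compressed/original = 32207/38516 = 0.836198
savings = 1 - ratio = 1 - 0.836198 = 0.163802
as a percentage: 0.163802 * 100 = 16.38%

Space savings = 1 - 32207/38516 = 16.38%


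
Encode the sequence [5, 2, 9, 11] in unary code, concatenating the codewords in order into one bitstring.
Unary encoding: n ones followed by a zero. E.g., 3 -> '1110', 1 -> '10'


Encode each number as n ones followed by a terminating 0:
  5 -> 111110 (6 bits)
  2 -> 110 (3 bits)
  9 -> 1111111110 (10 bits)
  11 -> 111111111110 (12 bits)
Total length = 6 + 3 + 10 + 12 = 31 bits.

Unary([5, 2, 9, 11]) = 1111101101111111110111111111110 (31 bits)


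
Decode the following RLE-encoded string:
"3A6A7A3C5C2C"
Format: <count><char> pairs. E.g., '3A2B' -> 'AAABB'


Expanding each <count><char> pair:
  3A -> 'AAA'
  6A -> 'AAAAAA'
  7A -> 'AAAAAAA'
  3C -> 'CCC'
  5C -> 'CCCCC'
  2C -> 'CC'

Decoded = AAAAAAAAAAAAAAAACCCCCCCCCC


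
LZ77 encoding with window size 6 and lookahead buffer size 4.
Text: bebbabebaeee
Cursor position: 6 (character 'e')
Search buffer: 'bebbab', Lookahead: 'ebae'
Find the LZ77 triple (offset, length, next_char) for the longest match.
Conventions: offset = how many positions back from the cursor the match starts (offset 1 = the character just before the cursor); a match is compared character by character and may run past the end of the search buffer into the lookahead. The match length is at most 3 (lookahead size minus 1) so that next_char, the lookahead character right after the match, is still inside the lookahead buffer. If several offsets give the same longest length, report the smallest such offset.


Try each offset into the search buffer:
  offset=1 (pos 5, char 'b'): match length 0
  offset=2 (pos 4, char 'a'): match length 0
  offset=3 (pos 3, char 'b'): match length 0
  offset=4 (pos 2, char 'b'): match length 0
  offset=5 (pos 1, char 'e'): match length 2
  offset=6 (pos 0, char 'b'): match length 0
Longest match has length 2 at offset 5.
next_char = character at position 6 + 2 = 8 -> 'a'

Best match: offset=5, length=2 (matching 'eb' starting at position 1)
LZ77 triple: (5, 2, 'a')


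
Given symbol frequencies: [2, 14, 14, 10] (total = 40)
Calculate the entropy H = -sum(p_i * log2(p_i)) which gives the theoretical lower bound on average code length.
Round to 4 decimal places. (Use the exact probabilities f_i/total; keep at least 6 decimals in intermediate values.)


Per-symbol terms -p_i * log2(p_i) with p_i = f_i/40:
  p = 2/40 = 0.050000: log2(p) = -4.321928, -p*log2(p) = 0.216096
  p = 14/40 = 0.350000: log2(p) = -1.514573, -p*log2(p) = 0.530101
  p = 14/40 = 0.350000: log2(p) = -1.514573, -p*log2(p) = 0.530101
  p = 10/40 = 0.250000: log2(p) = -2.000000, -p*log2(p) = 0.500000
H = 0.216096 + 0.530101 + 0.530101 + 0.500000 = 1.776298

H = 1.7763 bits/symbol


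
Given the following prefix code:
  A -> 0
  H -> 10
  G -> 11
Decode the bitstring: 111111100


Decoding step by step:
Bits 11 -> G
Bits 11 -> G
Bits 11 -> G
Bits 10 -> H
Bits 0 -> A


Decoded message: GGGHA


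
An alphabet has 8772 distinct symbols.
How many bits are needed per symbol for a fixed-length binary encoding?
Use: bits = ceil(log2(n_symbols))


log2(8772) = 13.0987
Bracket: 2^13 = 8192 < 8772 <= 2^14 = 16384
So ceil(log2(8772)) = 14

bits = ceil(log2(8772)) = ceil(13.0987) = 14 bits


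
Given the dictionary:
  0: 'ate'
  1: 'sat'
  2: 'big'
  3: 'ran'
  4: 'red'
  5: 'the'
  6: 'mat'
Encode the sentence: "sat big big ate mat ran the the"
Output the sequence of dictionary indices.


Look up each word in the dictionary:
  'sat' -> 1
  'big' -> 2
  'big' -> 2
  'ate' -> 0
  'mat' -> 6
  'ran' -> 3
  'the' -> 5
  'the' -> 5

Encoded: [1, 2, 2, 0, 6, 3, 5, 5]


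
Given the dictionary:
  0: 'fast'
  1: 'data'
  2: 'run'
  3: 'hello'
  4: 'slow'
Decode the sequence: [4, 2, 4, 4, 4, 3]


Look up each index in the dictionary:
  4 -> 'slow'
  2 -> 'run'
  4 -> 'slow'
  4 -> 'slow'
  4 -> 'slow'
  3 -> 'hello'

Decoded: "slow run slow slow slow hello"
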